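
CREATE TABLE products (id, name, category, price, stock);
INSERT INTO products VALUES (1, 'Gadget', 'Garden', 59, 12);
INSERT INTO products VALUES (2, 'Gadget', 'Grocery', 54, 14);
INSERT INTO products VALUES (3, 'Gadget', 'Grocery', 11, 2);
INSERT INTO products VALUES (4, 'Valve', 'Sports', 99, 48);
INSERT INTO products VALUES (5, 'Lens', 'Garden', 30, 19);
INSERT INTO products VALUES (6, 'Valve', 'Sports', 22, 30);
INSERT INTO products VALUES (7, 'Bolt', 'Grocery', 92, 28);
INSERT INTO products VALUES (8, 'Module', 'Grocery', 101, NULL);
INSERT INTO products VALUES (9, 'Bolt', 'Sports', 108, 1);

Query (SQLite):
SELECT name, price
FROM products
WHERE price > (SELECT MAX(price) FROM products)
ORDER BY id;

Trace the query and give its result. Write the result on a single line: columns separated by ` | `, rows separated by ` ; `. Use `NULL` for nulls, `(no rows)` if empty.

Scalar subquery: MAX(price) over all products rows = 108.
Keep rows where price > that value.

(no rows)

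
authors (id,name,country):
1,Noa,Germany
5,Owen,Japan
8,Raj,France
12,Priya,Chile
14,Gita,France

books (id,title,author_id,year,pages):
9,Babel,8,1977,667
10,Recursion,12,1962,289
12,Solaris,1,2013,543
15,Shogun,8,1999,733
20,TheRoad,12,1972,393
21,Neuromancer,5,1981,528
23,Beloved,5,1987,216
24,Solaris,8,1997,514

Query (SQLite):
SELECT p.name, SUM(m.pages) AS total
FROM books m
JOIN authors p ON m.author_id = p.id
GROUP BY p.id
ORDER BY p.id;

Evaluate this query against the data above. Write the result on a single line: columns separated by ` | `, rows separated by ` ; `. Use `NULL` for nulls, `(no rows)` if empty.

Noa | 543 ; Owen | 744 ; Raj | 1914 ; Priya | 682

Join each books row to its authors via author_id.
Group joined rows by authors.id; compute SUM(m.pages) per group.
  1: ids {12} → SUM(m.pages)=543
  5: ids {21, 23} → SUM(m.pages)=744
  8: ids {9, 15, 24} → SUM(m.pages)=1914
  12: ids {10, 20} → SUM(m.pages)=682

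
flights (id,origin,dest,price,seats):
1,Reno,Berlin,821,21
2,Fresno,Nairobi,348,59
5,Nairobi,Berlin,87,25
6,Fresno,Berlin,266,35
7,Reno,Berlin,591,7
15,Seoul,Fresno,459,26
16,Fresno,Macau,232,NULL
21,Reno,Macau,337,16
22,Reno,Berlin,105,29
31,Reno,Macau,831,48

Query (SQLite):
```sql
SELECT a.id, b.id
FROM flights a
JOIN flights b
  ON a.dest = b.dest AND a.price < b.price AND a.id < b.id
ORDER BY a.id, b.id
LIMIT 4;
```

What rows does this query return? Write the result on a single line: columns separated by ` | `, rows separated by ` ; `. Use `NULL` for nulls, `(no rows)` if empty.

5 | 6 ; 5 | 7 ; 5 | 22 ; 6 | 7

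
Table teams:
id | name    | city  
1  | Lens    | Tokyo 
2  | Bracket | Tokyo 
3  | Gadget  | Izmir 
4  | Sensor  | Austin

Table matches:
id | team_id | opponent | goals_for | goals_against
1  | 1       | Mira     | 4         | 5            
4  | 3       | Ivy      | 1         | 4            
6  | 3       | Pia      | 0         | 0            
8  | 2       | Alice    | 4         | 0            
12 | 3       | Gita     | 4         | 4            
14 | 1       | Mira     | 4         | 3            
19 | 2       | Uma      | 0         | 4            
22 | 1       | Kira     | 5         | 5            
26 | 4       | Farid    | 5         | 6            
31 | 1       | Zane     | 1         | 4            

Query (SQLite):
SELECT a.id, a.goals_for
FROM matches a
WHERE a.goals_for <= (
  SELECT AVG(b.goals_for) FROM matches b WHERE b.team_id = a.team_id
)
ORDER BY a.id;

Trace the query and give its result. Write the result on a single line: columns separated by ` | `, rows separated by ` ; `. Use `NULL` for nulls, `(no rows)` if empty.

4 | 1 ; 6 | 0 ; 19 | 0 ; 26 | 5 ; 31 | 1

For each matches row a, compute AVG(goals_for) over rows sharing a.team_id.
Keep row a if a.goals_for <= that per-group AVG.
  team_id=1: AVG(goals_for) = 3.5
  team_id=2: AVG(goals_for) = 2.0
  team_id=3: AVG(goals_for) = 1.666667
  team_id=4: AVG(goals_for) = 5.0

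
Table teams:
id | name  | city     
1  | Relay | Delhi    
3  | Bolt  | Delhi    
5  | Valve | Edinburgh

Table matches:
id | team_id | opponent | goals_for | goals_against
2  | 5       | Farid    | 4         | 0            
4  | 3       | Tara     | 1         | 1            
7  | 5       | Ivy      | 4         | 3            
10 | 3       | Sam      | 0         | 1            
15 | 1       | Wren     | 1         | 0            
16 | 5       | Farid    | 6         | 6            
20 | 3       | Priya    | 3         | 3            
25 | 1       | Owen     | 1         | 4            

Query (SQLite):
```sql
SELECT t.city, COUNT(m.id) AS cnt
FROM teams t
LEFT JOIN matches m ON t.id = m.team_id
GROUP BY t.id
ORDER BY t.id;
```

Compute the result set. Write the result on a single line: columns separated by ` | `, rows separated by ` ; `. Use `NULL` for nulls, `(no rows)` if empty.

LEFT JOIN keeps every teams row; unmatched ones get NULL for matches columns.
Group by teams.id and compute COUNT(m.id). COUNT(col) of an all-NULL group is 0.
  1: ids {15, 25} → COUNT(m.id)=2
  3: ids {4, 10, 20} → COUNT(m.id)=3
  5: ids {2, 7, 16} → COUNT(m.id)=3

Delhi | 2 ; Delhi | 3 ; Edinburgh | 3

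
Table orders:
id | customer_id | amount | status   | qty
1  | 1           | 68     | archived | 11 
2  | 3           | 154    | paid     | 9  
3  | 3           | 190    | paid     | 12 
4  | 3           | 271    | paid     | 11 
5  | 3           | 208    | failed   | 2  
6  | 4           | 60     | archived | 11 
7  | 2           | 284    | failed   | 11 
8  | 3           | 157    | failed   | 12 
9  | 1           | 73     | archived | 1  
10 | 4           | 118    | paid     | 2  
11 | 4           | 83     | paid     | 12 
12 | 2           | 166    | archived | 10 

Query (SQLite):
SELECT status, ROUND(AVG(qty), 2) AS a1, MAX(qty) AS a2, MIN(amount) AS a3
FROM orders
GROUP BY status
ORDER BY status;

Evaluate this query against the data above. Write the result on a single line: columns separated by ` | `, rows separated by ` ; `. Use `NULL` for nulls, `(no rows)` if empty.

Group orders by status.
Per group compute: ROUND(AVG(qty), 2), MAX(qty), MIN(amount).
  archived: ids {1, 6, 9, 12} → ROUND(AVG(qty), 2)=8.25, MAX(qty)=11, MIN(amount)=60
  failed: ids {5, 7, 8} → ROUND(AVG(qty), 2)=8.33, MAX(qty)=12, MIN(amount)=157
  paid: ids {2, 3, 4, 10, 11} → ROUND(AVG(qty), 2)=9.2, MAX(qty)=12, MIN(amount)=83

archived | 8.25 | 11 | 60 ; failed | 8.33 | 12 | 157 ; paid | 9.2 | 12 | 83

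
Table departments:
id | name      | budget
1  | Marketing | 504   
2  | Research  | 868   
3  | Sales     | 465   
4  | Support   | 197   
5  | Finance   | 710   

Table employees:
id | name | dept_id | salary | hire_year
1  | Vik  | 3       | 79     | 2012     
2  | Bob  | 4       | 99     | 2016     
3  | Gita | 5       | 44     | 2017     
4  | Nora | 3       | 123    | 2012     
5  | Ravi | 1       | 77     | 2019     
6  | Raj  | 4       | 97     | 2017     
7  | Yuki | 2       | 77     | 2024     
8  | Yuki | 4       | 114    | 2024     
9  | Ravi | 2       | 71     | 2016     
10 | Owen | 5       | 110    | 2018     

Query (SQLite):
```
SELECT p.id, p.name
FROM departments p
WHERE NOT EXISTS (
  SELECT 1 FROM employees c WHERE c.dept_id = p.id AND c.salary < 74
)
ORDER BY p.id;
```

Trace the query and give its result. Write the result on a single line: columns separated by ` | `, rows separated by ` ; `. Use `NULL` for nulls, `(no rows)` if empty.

For each departments row, check whether any employees with matching dept_id has salary < 74.
Keep rows where that is false.

1 | Marketing ; 3 | Sales ; 4 | Support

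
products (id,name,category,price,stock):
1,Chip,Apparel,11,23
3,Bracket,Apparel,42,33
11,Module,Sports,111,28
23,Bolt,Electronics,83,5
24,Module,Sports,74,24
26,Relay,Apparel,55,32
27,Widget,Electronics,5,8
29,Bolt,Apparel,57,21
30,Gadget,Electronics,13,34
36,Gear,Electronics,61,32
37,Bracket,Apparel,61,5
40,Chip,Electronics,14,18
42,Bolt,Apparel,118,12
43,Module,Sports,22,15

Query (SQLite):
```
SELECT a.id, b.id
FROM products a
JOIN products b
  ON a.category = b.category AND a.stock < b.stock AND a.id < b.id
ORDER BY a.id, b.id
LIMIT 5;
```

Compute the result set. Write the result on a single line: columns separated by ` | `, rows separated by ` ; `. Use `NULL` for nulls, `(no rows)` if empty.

1 | 3 ; 1 | 26 ; 23 | 27 ; 23 | 30 ; 23 | 36

Pairs (a,b) with same category, a.stock < b.stock, a.id < b.id.
category groups: Apparel:{1,3,26,29,37,42} Electronics:{23,27,30,36,40} Sports:{11,24,43}
Ordered by (a.id, b.id); first 5.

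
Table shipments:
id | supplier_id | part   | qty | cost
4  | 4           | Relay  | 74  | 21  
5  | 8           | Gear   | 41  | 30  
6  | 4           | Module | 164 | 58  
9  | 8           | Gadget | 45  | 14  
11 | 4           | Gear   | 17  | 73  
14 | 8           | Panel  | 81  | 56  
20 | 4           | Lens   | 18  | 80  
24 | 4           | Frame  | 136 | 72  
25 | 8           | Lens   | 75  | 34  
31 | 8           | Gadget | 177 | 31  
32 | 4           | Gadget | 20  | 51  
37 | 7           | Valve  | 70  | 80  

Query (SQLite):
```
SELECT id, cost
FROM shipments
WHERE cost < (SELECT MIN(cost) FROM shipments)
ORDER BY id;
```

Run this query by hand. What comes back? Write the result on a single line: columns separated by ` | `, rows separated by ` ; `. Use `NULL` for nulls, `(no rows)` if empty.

(no rows)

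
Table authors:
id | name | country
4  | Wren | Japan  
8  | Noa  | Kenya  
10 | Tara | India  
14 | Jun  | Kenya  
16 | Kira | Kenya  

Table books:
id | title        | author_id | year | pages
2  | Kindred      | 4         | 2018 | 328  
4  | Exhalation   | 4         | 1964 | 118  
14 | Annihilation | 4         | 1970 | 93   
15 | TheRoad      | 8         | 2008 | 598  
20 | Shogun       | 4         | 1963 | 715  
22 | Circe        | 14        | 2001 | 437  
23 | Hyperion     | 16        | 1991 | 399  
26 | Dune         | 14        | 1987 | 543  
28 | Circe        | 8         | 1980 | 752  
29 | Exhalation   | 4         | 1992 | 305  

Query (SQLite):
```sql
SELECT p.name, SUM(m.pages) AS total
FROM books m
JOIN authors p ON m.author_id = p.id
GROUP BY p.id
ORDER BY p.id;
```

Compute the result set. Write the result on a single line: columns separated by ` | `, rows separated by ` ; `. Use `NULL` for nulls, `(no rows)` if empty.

Wren | 1559 ; Noa | 1350 ; Jun | 980 ; Kira | 399

Join each books row to its authors via author_id.
Group joined rows by authors.id; compute SUM(m.pages) per group.
  4: ids {2, 4, 14, 20, 29} → SUM(m.pages)=1559
  8: ids {15, 28} → SUM(m.pages)=1350
  14: ids {22, 26} → SUM(m.pages)=980
  16: ids {23} → SUM(m.pages)=399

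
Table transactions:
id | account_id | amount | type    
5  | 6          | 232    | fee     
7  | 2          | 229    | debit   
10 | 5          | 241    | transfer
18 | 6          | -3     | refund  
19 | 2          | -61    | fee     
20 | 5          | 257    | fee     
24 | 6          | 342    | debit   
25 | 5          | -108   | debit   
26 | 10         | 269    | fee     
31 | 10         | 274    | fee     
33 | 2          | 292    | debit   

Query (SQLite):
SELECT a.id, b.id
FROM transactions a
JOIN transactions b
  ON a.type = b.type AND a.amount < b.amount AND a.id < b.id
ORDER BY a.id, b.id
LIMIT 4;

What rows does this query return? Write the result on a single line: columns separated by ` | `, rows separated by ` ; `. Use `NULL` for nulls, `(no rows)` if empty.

5 | 20 ; 5 | 26 ; 5 | 31 ; 7 | 24

Pairs (a,b) with same type, a.amount < b.amount, a.id < b.id.
type groups: debit:{7,24,25,33} fee:{5,19,20,26,31} refund:{18} transfer:{10}
Ordered by (a.id, b.id); first 4.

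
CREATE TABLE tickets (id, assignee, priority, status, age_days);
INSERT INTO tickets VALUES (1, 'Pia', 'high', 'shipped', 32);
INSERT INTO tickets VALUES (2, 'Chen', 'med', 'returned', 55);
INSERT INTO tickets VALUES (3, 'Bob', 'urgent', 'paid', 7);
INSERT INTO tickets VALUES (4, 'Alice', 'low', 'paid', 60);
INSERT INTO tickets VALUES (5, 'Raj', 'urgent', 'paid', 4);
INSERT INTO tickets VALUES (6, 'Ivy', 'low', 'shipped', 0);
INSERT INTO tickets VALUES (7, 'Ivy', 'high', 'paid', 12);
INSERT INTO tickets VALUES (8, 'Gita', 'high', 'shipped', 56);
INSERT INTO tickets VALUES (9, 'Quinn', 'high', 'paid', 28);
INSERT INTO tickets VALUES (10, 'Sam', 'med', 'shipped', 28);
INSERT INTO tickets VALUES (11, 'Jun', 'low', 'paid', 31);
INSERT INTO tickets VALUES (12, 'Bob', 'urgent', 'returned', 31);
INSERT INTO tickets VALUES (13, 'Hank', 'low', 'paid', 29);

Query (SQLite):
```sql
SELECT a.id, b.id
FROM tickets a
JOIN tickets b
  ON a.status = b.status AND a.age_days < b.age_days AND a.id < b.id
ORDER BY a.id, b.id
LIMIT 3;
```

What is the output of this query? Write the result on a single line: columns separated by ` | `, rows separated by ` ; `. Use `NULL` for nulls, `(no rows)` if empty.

1 | 8 ; 3 | 4 ; 3 | 7

Pairs (a,b) with same status, a.age_days < b.age_days, a.id < b.id.
status groups: paid:{3,4,5,7,9,11,13} returned:{2,12} shipped:{1,6,8,10}
Ordered by (a.id, b.id); first 3.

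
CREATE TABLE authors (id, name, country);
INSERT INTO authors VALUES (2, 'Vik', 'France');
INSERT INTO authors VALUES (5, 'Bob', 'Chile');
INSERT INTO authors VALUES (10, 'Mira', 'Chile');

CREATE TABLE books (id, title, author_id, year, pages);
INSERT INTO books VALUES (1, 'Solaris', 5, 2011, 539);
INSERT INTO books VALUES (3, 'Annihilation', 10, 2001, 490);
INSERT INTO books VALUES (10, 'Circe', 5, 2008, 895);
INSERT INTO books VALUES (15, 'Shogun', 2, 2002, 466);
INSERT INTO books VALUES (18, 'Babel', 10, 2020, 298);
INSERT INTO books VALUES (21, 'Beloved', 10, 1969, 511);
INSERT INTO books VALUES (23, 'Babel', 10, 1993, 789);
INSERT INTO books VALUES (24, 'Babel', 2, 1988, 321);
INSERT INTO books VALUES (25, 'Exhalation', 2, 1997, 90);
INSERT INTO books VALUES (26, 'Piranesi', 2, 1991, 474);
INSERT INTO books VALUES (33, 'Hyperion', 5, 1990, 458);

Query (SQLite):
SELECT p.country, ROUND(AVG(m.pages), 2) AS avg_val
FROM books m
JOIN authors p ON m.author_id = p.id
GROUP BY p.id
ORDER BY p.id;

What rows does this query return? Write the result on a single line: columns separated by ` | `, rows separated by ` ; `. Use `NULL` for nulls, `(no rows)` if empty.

Join each books row to its authors via author_id.
Group joined rows by authors.id; compute ROUND(AVG(m.pages), 2) per group.
  2: ids {15, 24, 25, 26} → ROUND(AVG(m.pages), 2)=337.75
  5: ids {1, 10, 33} → ROUND(AVG(m.pages), 2)=630.67
  10: ids {3, 18, 21, 23} → ROUND(AVG(m.pages), 2)=522

France | 337.75 ; Chile | 630.67 ; Chile | 522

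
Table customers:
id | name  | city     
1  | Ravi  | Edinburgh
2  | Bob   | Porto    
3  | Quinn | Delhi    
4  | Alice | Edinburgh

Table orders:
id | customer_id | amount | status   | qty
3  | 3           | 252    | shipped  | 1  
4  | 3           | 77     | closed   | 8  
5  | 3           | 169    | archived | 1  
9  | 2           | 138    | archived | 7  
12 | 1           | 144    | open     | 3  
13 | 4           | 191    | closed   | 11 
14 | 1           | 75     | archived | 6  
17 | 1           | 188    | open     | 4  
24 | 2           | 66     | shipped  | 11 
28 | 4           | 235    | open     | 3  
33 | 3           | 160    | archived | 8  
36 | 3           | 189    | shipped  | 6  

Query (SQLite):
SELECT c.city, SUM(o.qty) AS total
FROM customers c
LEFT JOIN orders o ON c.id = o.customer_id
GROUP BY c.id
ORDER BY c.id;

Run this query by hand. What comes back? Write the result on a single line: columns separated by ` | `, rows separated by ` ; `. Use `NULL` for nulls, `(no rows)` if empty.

Edinburgh | 13 ; Porto | 18 ; Delhi | 24 ; Edinburgh | 14

LEFT JOIN keeps every customers row; unmatched ones get NULL for orders columns.
Group by customers.id and compute SUM(o.qty). SUM over an all-NULL group is NULL.
  1: ids {12, 14, 17} → SUM(o.qty)=13
  2: ids {9, 24} → SUM(o.qty)=18
  3: ids {3, 4, 5, 33, 36} → SUM(o.qty)=24
  4: ids {13, 28} → SUM(o.qty)=14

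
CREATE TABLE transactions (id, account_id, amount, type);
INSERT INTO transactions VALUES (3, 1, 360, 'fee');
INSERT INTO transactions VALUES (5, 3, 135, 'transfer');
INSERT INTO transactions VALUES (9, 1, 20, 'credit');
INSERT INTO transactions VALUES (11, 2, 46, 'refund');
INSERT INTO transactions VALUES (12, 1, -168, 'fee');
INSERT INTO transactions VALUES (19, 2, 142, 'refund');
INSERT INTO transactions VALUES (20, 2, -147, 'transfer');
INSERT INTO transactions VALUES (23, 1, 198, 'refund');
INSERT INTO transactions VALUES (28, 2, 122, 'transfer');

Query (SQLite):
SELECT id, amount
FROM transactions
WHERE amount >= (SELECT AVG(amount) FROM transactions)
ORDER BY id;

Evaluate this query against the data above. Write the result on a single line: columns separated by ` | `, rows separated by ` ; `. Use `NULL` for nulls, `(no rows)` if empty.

Scalar subquery: AVG(amount) over all transactions rows = 78.666667 (≈; comparison uses full precision).
Keep rows where amount >= that value.

3 | 360 ; 5 | 135 ; 19 | 142 ; 23 | 198 ; 28 | 122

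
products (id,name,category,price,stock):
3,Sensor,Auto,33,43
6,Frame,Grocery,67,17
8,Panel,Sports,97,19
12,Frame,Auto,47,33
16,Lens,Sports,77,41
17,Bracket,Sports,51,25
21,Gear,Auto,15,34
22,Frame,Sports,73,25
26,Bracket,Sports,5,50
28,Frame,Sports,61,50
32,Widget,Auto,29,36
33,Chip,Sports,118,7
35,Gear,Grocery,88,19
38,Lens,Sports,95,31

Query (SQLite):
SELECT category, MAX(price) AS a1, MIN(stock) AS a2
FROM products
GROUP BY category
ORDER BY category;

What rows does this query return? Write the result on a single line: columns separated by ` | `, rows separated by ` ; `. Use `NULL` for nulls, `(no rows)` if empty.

Auto | 47 | 33 ; Grocery | 88 | 17 ; Sports | 118 | 7

Group products by category.
Per group compute: MAX(price), MIN(stock).
  Auto: ids {3, 12, 21, 32} → MAX(price)=47, MIN(stock)=33
  Grocery: ids {6, 35} → MAX(price)=88, MIN(stock)=17
  Sports: ids {8, 16, 17, 22, 26, 28, 33, 38} → MAX(price)=118, MIN(stock)=7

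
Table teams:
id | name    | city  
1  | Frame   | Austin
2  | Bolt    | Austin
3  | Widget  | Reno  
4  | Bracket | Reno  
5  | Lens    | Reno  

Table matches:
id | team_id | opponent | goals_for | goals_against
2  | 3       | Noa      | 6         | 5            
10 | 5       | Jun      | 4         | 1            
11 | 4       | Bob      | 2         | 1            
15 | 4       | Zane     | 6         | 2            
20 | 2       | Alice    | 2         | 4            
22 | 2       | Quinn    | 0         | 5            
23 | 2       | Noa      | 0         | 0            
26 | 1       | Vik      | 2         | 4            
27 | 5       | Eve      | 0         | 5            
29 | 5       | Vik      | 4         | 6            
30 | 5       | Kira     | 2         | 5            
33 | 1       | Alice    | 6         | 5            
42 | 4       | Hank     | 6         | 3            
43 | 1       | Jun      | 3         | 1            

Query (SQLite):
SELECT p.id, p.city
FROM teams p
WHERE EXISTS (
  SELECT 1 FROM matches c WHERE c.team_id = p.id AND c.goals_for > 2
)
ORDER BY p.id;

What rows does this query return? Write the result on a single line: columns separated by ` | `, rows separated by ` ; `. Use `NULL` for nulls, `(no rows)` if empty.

For each teams row, check whether any matches with matching team_id has goals_for > 2.
Keep rows where that is true.

1 | Austin ; 3 | Reno ; 4 | Reno ; 5 | Reno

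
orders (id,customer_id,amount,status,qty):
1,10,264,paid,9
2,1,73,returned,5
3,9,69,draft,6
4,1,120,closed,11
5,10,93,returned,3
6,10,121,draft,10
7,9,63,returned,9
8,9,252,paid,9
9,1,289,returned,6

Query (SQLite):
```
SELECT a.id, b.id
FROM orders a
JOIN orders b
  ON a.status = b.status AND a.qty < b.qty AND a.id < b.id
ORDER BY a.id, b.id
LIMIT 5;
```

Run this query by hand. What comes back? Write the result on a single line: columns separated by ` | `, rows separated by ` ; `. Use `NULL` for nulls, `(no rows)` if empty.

Pairs (a,b) with same status, a.qty < b.qty, a.id < b.id.
status groups: closed:{4} draft:{3,6} paid:{1,8} returned:{2,5,7,9}
Ordered by (a.id, b.id); first 5.

2 | 7 ; 2 | 9 ; 3 | 6 ; 5 | 7 ; 5 | 9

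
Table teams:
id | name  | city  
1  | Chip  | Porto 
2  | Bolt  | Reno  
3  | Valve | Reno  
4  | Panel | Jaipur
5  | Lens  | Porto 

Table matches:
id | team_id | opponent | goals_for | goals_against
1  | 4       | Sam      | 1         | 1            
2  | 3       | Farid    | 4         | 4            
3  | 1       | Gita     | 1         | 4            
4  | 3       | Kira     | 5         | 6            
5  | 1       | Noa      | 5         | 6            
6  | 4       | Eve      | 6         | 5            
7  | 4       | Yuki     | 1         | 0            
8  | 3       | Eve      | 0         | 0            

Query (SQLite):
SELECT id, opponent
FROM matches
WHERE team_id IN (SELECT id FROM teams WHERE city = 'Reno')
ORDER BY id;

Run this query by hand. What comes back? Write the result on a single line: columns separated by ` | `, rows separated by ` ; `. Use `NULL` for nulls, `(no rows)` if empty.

2 | Farid ; 4 | Kira ; 8 | Eve

Inner query: teams.id where city = 'Reno'.
Outer: keep matches rows whose team_id is in that set.
Inner query → {2, 3}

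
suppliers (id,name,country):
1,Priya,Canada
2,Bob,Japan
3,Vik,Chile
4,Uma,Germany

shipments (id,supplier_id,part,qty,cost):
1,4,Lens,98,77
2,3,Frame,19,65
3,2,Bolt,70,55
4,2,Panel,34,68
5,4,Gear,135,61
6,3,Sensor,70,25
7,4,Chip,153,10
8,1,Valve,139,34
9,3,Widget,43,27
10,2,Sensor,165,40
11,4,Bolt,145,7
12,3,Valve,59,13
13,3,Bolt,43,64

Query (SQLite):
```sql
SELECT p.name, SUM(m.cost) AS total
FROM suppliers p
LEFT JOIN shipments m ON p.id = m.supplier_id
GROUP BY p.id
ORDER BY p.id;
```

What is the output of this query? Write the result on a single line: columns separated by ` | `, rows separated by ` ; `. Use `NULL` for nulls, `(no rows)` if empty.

LEFT JOIN keeps every suppliers row; unmatched ones get NULL for shipments columns.
Group by suppliers.id and compute SUM(m.cost). SUM over an all-NULL group is NULL.
  1: ids {8} → SUM(m.cost)=34
  2: ids {3, 4, 10} → SUM(m.cost)=163
  3: ids {2, 6, 9, 12, 13} → SUM(m.cost)=194
  4: ids {1, 5, 7, 11} → SUM(m.cost)=155

Priya | 34 ; Bob | 163 ; Vik | 194 ; Uma | 155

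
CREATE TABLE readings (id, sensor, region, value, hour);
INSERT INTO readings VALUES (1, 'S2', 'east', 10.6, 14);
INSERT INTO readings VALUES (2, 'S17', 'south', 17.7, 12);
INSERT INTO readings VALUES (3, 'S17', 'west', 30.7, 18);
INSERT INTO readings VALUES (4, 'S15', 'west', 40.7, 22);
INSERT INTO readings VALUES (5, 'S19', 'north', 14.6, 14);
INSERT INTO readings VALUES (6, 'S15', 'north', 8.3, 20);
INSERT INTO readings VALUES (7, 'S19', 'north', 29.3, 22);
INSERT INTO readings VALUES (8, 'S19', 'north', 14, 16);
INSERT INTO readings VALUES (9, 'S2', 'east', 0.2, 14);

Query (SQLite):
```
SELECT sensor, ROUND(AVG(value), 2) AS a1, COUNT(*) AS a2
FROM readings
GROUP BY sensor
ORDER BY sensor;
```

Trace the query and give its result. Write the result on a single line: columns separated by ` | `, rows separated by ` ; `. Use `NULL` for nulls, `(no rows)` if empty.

S15 | 24.5 | 2 ; S17 | 24.2 | 2 ; S19 | 19.3 | 3 ; S2 | 5.4 | 2

Group readings by sensor.
Per group compute: ROUND(AVG(value), 2), COUNT(*).
  S15: ids {4, 6} → ROUND(AVG(value), 2)=24.5, COUNT(*)=2
  S17: ids {2, 3} → ROUND(AVG(value), 2)=24.2, COUNT(*)=2
  S19: ids {5, 7, 8} → ROUND(AVG(value), 2)=19.3, COUNT(*)=3
  S2: ids {1, 9} → ROUND(AVG(value), 2)=5.4, COUNT(*)=2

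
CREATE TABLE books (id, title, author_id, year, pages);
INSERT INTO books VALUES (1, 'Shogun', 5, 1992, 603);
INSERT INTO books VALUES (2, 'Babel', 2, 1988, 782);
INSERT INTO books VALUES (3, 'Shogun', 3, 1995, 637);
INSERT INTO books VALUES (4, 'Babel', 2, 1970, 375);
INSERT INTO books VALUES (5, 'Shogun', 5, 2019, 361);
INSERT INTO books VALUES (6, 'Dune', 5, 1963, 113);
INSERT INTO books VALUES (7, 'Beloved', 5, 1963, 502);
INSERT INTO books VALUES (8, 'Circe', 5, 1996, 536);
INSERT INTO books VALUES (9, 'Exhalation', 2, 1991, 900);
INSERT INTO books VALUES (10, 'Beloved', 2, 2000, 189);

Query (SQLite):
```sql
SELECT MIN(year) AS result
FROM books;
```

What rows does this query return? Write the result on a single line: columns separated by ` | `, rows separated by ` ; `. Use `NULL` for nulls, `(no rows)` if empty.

All year values: [1992, 1988, 1995, 1970, 2019, 1963, 1963, 1996, 1991, 2000].
MIN of non-NULL values = 1963.

1963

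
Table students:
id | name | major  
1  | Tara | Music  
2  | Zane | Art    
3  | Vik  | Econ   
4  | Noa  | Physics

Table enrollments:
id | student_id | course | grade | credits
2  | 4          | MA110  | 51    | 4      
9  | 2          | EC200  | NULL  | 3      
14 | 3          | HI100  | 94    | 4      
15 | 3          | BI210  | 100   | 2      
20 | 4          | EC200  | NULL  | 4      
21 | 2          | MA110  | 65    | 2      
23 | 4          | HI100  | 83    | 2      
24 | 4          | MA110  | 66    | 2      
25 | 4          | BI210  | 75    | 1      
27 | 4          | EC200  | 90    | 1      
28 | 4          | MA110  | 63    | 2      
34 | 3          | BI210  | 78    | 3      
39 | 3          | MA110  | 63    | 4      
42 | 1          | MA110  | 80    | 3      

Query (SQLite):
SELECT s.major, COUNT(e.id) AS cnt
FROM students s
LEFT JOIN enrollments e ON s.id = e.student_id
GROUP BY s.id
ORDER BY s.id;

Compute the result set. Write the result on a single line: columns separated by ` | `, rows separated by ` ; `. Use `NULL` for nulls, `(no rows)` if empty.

LEFT JOIN keeps every students row; unmatched ones get NULL for enrollments columns.
Group by students.id and compute COUNT(e.id). COUNT(col) of an all-NULL group is 0.
  1: ids {42} → COUNT(e.id)=1
  2: ids {9, 21} → COUNT(e.id)=2
  3: ids {14, 15, 34, 39} → COUNT(e.id)=4
  4: ids {2, 20, 23, 24, 25, 27, 28} → COUNT(e.id)=7

Music | 1 ; Art | 2 ; Econ | 4 ; Physics | 7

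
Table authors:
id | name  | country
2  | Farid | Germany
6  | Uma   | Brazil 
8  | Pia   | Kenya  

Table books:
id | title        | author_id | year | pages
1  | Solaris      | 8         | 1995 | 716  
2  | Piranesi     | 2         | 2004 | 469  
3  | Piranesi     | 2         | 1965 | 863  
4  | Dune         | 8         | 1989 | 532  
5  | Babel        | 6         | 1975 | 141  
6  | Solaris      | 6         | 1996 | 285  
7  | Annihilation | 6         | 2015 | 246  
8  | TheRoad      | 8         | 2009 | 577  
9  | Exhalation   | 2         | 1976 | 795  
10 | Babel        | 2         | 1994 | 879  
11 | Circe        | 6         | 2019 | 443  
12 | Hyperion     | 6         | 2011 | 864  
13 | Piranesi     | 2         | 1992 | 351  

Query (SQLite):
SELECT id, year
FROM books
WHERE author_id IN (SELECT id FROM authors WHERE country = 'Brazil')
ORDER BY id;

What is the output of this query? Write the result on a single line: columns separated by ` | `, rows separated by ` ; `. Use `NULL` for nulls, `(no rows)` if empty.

Inner query: authors.id where country = 'Brazil'.
Outer: keep books rows whose author_id is in that set.
Inner query → {6}

5 | 1975 ; 6 | 1996 ; 7 | 2015 ; 11 | 2019 ; 12 | 2011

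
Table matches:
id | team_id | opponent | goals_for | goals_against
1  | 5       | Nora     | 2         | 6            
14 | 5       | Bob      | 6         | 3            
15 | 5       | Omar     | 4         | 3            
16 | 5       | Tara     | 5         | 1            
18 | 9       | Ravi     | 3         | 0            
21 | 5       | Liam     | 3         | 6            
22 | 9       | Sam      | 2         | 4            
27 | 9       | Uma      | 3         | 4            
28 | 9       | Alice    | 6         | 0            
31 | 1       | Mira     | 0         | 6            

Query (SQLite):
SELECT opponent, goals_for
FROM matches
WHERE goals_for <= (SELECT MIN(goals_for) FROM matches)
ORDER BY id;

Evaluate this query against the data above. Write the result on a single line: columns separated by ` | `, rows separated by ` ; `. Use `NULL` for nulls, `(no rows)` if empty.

Scalar subquery: MIN(goals_for) over all matches rows = 0.
Keep rows where goals_for <= that value.

Mira | 0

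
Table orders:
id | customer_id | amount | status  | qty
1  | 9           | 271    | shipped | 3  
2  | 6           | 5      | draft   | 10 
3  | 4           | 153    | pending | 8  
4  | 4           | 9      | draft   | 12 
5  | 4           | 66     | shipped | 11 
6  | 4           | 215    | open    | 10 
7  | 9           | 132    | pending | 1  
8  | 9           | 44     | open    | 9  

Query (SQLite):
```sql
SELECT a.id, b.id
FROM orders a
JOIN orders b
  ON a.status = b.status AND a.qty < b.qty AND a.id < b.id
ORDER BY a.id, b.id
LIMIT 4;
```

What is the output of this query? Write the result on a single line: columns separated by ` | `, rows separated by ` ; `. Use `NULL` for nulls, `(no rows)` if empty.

Pairs (a,b) with same status, a.qty < b.qty, a.id < b.id.
status groups: draft:{2,4} open:{6,8} pending:{3,7} shipped:{1,5}
Ordered by (a.id, b.id); first 4.

1 | 5 ; 2 | 4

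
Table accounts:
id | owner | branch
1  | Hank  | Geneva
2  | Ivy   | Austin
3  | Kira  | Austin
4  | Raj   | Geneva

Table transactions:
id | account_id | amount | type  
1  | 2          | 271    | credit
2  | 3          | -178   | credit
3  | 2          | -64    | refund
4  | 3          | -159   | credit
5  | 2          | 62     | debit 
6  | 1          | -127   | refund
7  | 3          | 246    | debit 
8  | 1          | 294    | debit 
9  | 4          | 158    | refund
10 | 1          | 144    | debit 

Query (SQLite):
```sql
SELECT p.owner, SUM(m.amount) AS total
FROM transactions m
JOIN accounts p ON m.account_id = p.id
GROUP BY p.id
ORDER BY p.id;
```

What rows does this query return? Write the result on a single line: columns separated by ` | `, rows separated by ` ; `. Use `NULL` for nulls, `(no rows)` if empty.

Hank | 311 ; Ivy | 269 ; Kira | -91 ; Raj | 158

Join each transactions row to its accounts via account_id.
Group joined rows by accounts.id; compute SUM(m.amount) per group.
  1: ids {6, 8, 10} → SUM(m.amount)=311
  2: ids {1, 3, 5} → SUM(m.amount)=269
  3: ids {2, 4, 7} → SUM(m.amount)=-91
  4: ids {9} → SUM(m.amount)=158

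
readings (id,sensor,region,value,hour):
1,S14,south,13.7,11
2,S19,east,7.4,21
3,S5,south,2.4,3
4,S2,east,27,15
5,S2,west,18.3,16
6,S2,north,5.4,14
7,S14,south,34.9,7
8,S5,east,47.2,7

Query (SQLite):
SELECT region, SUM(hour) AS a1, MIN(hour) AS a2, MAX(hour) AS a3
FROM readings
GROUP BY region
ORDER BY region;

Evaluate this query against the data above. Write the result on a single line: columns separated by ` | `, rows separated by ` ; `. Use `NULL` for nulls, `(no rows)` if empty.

Group readings by region.
Per group compute: SUM(hour), MIN(hour), MAX(hour).
  east: ids {2, 4, 8} → SUM(hour)=43, MIN(hour)=7, MAX(hour)=21
  north: ids {6} → SUM(hour)=14, MIN(hour)=14, MAX(hour)=14
  south: ids {1, 3, 7} → SUM(hour)=21, MIN(hour)=3, MAX(hour)=11
  west: ids {5} → SUM(hour)=16, MIN(hour)=16, MAX(hour)=16

east | 43 | 7 | 21 ; north | 14 | 14 | 14 ; south | 21 | 3 | 11 ; west | 16 | 16 | 16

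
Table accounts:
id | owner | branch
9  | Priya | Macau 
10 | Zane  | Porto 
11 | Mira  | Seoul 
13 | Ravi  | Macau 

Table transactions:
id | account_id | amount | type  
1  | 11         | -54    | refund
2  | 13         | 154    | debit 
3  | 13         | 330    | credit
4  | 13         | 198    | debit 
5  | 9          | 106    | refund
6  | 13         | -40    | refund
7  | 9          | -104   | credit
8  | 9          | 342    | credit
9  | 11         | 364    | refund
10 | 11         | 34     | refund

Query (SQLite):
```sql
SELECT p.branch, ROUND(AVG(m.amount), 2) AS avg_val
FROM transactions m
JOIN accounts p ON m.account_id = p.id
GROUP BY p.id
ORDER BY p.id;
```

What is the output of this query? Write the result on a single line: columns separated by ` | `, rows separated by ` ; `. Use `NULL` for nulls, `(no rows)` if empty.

Join each transactions row to its accounts via account_id.
Group joined rows by accounts.id; compute ROUND(AVG(m.amount), 2) per group.
  9: ids {5, 7, 8} → ROUND(AVG(m.amount), 2)=114.67
  11: ids {1, 9, 10} → ROUND(AVG(m.amount), 2)=114.67
  13: ids {2, 3, 4, 6} → ROUND(AVG(m.amount), 2)=160.5

Macau | 114.67 ; Seoul | 114.67 ; Macau | 160.5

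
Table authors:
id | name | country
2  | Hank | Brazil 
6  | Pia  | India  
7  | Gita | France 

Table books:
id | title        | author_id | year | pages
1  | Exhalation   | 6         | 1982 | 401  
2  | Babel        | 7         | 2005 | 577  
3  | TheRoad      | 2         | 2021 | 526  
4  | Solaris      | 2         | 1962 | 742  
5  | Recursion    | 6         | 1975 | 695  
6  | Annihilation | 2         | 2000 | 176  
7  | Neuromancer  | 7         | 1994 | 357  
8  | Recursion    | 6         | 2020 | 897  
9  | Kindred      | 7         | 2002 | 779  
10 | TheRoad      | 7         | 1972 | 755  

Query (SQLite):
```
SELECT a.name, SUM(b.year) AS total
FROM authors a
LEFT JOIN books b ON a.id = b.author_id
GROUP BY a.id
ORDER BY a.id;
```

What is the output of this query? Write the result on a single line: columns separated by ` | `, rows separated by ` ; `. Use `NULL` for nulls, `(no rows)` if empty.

Hank | 5983 ; Pia | 5977 ; Gita | 7973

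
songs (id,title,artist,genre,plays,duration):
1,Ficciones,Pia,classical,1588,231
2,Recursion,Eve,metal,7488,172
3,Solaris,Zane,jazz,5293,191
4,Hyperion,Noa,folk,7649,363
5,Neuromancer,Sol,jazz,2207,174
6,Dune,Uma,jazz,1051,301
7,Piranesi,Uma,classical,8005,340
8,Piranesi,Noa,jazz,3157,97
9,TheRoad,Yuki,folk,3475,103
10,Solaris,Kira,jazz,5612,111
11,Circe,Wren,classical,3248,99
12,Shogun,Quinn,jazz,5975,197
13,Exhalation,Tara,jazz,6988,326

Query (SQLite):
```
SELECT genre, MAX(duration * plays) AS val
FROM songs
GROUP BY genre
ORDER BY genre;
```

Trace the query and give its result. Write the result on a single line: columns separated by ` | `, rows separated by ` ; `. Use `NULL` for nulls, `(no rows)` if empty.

classical | 2721700 ; folk | 2776587 ; jazz | 2278088 ; metal | 1287936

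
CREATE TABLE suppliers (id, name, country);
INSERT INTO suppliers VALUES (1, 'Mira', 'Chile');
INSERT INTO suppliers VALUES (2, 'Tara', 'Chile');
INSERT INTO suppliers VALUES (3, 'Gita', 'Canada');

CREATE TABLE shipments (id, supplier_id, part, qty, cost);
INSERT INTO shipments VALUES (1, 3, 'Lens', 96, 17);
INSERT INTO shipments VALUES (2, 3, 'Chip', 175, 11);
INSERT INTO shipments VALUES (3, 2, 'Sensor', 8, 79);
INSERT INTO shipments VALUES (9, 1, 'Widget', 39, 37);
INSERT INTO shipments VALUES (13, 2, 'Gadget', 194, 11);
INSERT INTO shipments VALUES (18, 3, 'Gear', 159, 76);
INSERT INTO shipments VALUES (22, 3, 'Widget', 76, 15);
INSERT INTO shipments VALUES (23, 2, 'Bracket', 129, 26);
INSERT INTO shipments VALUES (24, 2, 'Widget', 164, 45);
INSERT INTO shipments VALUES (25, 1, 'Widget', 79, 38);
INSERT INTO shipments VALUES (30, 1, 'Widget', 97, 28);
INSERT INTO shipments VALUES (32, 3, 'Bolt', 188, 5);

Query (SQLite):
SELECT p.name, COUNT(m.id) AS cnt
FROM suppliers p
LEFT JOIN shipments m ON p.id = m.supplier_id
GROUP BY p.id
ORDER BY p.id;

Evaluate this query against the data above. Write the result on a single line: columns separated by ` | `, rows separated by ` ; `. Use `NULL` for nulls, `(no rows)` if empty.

LEFT JOIN keeps every suppliers row; unmatched ones get NULL for shipments columns.
Group by suppliers.id and compute COUNT(m.id). COUNT(col) of an all-NULL group is 0.
  1: ids {9, 25, 30} → COUNT(m.id)=3
  2: ids {3, 13, 23, 24} → COUNT(m.id)=4
  3: ids {1, 2, 18, 22, 32} → COUNT(m.id)=5

Mira | 3 ; Tara | 4 ; Gita | 5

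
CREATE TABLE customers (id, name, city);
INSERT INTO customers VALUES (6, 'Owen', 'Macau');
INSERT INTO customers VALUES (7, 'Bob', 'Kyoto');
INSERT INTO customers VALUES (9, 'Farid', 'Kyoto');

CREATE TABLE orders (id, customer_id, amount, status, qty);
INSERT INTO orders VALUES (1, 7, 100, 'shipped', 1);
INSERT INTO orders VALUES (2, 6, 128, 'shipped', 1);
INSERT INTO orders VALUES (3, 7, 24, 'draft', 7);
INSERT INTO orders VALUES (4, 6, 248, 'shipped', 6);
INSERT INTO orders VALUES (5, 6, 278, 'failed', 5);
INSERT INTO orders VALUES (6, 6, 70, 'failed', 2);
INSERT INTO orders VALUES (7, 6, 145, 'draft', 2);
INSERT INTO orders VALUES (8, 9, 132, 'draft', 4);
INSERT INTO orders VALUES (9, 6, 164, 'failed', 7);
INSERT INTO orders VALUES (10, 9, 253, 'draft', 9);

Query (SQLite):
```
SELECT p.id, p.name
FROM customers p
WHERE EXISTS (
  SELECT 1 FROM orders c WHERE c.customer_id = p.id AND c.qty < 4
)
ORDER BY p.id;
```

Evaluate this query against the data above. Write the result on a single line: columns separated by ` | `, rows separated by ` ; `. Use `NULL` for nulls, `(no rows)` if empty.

6 | Owen ; 7 | Bob

For each customers row, check whether any orders with matching customer_id has qty < 4.
Keep rows where that is true.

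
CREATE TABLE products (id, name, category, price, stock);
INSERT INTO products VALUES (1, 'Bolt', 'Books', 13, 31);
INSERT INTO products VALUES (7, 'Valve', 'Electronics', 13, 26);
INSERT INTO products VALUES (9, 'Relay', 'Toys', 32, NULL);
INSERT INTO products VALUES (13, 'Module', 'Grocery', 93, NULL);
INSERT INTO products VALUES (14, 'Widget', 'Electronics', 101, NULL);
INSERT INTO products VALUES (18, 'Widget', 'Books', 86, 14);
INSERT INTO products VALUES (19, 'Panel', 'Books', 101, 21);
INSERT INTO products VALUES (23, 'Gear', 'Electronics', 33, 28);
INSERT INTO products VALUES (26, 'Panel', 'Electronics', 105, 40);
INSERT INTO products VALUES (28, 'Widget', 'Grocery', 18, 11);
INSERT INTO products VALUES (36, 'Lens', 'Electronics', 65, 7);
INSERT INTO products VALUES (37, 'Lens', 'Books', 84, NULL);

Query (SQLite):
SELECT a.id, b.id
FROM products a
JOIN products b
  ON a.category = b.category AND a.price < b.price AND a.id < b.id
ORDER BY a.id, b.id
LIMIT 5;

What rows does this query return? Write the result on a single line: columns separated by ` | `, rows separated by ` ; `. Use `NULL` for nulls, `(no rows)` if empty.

Pairs (a,b) with same category, a.price < b.price, a.id < b.id.
category groups: Books:{1,18,19,37} Electronics:{7,14,23,26,36} Grocery:{13,28} Toys:{9}
Ordered by (a.id, b.id); first 5.

1 | 18 ; 1 | 19 ; 1 | 37 ; 7 | 14 ; 7 | 23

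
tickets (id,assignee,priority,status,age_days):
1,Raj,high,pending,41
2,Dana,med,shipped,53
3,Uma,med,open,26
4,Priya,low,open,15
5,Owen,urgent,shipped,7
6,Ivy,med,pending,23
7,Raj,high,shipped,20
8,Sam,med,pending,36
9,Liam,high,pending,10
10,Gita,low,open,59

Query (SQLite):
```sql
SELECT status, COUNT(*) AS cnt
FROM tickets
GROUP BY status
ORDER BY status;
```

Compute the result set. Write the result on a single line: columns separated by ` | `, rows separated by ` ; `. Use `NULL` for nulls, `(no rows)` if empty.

Partition tickets by status; compute COUNT(*) within each group.
  open: ids {3, 4, 10} → COUNT(*)=3
  pending: ids {1, 6, 8, 9} → COUNT(*)=4
  shipped: ids {2, 5, 7} → COUNT(*)=3

open | 3 ; pending | 4 ; shipped | 3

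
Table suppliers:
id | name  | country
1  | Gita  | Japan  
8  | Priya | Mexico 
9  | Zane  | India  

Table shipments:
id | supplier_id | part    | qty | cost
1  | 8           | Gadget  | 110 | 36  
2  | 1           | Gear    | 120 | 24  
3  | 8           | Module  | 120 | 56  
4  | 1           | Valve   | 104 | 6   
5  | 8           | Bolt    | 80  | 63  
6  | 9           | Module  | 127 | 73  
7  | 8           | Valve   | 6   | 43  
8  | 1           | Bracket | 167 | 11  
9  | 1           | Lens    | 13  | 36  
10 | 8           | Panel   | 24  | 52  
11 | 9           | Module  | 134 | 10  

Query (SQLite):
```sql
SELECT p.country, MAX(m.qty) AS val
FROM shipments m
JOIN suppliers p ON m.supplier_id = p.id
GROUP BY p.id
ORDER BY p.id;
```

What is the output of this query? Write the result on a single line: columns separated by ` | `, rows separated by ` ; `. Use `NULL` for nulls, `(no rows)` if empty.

Japan | 167 ; Mexico | 120 ; India | 134

Join each shipments row to its suppliers via supplier_id.
Group joined rows by suppliers.id; compute MAX(m.qty) per group.
  1: ids {2, 4, 8, 9} → MAX(m.qty)=167
  8: ids {1, 3, 5, 7, 10} → MAX(m.qty)=120
  9: ids {6, 11} → MAX(m.qty)=134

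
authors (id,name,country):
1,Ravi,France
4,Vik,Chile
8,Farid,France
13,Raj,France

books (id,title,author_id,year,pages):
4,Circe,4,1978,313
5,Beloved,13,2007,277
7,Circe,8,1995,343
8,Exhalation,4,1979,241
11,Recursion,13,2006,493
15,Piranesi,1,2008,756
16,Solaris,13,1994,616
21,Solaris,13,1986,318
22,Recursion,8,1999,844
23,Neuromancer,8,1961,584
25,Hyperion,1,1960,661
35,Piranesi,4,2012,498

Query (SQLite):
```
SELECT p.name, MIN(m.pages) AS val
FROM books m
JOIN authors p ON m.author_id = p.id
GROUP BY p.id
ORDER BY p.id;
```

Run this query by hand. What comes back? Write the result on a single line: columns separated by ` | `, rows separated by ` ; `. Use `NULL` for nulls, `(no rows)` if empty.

Ravi | 661 ; Vik | 241 ; Farid | 343 ; Raj | 277

Join each books row to its authors via author_id.
Group joined rows by authors.id; compute MIN(m.pages) per group.
  1: ids {15, 25} → MIN(m.pages)=661
  4: ids {4, 8, 35} → MIN(m.pages)=241
  8: ids {7, 22, 23} → MIN(m.pages)=343
  13: ids {5, 11, 16, 21} → MIN(m.pages)=277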